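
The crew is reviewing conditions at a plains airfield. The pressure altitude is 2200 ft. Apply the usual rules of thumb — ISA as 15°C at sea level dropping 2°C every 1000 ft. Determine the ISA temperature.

10.6°C

ISA temperature = 15 − 2 × (2200/1000) = 15 − 4.4 = 10.6°C.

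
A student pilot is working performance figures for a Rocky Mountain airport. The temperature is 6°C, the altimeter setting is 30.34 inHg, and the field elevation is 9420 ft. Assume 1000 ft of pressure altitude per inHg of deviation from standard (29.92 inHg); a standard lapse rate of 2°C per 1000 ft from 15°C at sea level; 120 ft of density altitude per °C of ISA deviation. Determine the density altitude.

10080 ft

Pressure altitude = 9420 + (29.92 − 30.34) × 1000 = 9420 + (-420) = 9000 ft.
ISA temperature at 9000 ft = 15 − 2 × (9000/1000) = -3°C.
ISA deviation = 6 − (-3) = +9°C.
Density altitude = 9000 + 120 × (9) = 10080 ft.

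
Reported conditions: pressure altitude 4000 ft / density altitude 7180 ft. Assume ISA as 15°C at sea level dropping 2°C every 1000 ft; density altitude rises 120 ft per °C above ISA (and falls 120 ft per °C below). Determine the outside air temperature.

Density altitude − pressure altitude = 7180 − 4000 = +3180 ft.
At 120 ft/°C that is an ISA deviation of 3180/120 = +26.5°C.
ISA temperature at 4000 ft = 15 − 2 × (4000/1000) = 7°C.
OAT = ISA + deviation = 7 + (+26.5) = 33.5°C.

33.5°C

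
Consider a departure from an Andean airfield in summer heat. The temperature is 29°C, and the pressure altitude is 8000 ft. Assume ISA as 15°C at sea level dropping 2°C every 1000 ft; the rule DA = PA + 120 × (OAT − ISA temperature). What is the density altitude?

11600 ft

ISA temperature at 8000 ft = 15 − 2 × (8000/1000) = -1°C.
ISA deviation = 29 − (-1) = +30°C.
Density altitude = 8000 + 120 × (30) = 8000 + (+3600) = 11600 ft.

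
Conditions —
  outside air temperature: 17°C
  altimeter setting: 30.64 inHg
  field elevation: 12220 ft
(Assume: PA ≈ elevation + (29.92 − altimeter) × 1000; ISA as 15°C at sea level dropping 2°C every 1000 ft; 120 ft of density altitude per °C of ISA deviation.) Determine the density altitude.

14500 ft

Pressure altitude = 12220 + (29.92 − 30.64) × 1000 = 12220 + (-720) = 11500 ft.
ISA temperature at 11500 ft = 15 − 2 × (11500/1000) = -8°C.
ISA deviation = 17 − (-8) = +25°C.
Density altitude = 11500 + 120 × (25) = 14500 ft.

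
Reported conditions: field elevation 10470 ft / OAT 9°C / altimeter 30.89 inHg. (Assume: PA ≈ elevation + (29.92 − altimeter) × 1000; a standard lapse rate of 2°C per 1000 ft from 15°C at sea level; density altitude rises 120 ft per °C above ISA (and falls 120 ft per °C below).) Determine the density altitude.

Pressure altitude = 10470 + (29.92 − 30.89) × 1000 = 10470 + (-970) = 9500 ft.
ISA temperature at 9500 ft = 15 − 2 × (9500/1000) = -4°C.
ISA deviation = 9 − (-4) = +13°C.
Density altitude = 9500 + 120 × (13) = 11060 ft.

11060 ft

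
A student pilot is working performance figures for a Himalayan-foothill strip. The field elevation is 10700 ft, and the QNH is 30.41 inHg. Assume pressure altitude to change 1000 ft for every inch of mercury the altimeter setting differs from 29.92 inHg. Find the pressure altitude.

10210 ft

Pressure correction = (29.92 − 30.41) × 1000 = -490 ft.
Pressure altitude = 10700 + (-490) = 10210 ft.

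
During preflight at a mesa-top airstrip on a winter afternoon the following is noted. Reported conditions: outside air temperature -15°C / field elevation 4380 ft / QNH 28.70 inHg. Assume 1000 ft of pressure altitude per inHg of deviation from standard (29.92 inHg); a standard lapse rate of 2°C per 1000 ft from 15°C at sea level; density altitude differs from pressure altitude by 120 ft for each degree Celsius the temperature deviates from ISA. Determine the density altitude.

3344 ft

Pressure altitude = 4380 + (29.92 − 28.70) × 1000 = 4380 + (+1220) = 5600 ft.
ISA temperature at 5600 ft = 15 − 2 × (5600/1000) = 3.8°C.
ISA deviation = -15 − 3.8 = -18.8°C.
Density altitude = 5600 + 120 × (-18.8) = 3344 ft.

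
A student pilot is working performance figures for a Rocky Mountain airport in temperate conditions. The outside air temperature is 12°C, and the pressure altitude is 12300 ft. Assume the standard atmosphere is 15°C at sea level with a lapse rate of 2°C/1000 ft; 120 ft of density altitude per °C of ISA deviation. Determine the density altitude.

ISA temperature at 12300 ft = 15 − 2 × (12300/1000) = -9.6°C.
ISA deviation = 12 − (-9.6) = +21.6°C.
Density altitude = 12300 + 120 × (21.6) = 12300 + (+2592) = 14892 ft.

14892 ft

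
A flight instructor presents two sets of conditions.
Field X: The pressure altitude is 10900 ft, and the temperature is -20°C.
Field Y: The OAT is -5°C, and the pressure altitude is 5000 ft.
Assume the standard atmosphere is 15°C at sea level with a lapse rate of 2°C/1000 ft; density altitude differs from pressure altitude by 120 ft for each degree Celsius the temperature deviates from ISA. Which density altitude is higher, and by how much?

Field X: ISA temp = -6.8°C, deviation -13.2°C, DA = 10900 + 120 × (-13.2) = 9316 ft.
Field Y: ISA temp = 5°C, deviation -10°C, DA = 5000 + 120 × (-10) = 3800 ft.
Field X is higher by 9316 − 3800 = 5516 ft.

Field X by 5516 ft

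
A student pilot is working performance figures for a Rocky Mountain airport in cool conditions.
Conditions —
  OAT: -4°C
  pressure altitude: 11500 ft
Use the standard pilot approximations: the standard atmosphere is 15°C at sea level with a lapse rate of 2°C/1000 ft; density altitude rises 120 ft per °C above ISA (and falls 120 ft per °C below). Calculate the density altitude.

11980 ft

ISA temperature at 11500 ft = 15 − 2 × (11500/1000) = -8°C.
ISA deviation = -4 − (-8) = +4°C.
Density altitude = 11500 + 120 × (4) = 11500 + (+480) = 11980 ft.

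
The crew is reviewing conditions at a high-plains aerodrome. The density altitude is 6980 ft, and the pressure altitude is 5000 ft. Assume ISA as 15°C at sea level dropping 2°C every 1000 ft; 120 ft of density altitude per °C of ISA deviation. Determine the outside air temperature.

21.5°C

Density altitude − pressure altitude = 6980 − 5000 = +1980 ft.
At 120 ft/°C that is an ISA deviation of 1980/120 = +16.5°C.
ISA temperature at 5000 ft = 15 − 2 × (5000/1000) = 5°C.
OAT = ISA + deviation = 5 + (+16.5) = 21.5°C.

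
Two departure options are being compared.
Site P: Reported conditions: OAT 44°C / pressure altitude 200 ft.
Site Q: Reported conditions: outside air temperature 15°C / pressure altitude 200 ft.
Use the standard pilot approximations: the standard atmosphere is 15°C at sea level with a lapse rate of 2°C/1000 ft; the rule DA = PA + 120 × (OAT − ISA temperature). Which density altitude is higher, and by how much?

Site P by 3480 ft

Site P: ISA temp = 14.6°C, deviation +29.4°C, DA = 200 + 120 × 29.4 = 3728 ft.
Site Q: ISA temp = 14.6°C, deviation +0.4°C, DA = 200 + 120 × 0.4 = 248 ft.
Site P is higher by 3728 − 248 = 3480 ft.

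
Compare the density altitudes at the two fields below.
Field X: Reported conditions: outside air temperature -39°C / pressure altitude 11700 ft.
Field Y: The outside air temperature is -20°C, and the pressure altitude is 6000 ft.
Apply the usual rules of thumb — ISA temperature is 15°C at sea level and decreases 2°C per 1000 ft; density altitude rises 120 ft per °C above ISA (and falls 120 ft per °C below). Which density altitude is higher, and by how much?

Field X: ISA temp = -8.4°C, deviation -30.6°C, DA = 11700 + 120 × (-30.6) = 8028 ft.
Field Y: ISA temp = 3°C, deviation -23°C, DA = 6000 + 120 × (-23) = 3240 ft.
Field X is higher by 8028 − 3240 = 4788 ft.

Field X by 4788 ft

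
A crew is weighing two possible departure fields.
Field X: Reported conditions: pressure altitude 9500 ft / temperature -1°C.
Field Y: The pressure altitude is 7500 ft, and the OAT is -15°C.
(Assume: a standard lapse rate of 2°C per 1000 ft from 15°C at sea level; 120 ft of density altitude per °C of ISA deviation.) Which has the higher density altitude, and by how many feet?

Field X: ISA temp = -4°C, deviation +3°C, DA = 9500 + 120 × 3 = 9860 ft.
Field Y: ISA temp = 0°C, deviation -15°C, DA = 7500 + 120 × (-15) = 5700 ft.
Field X is higher by 9860 − 5700 = 4160 ft.

Field X by 4160 ft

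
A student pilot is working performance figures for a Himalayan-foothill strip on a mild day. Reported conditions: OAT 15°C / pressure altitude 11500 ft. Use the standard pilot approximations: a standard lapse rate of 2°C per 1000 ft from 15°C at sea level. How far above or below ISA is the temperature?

ISA temperature at 11500 ft = 15 − 2 × (11500/1000) = -8°C.
Deviation = OAT − ISA = 15 − (-8) = +23°C.

ISA+23°C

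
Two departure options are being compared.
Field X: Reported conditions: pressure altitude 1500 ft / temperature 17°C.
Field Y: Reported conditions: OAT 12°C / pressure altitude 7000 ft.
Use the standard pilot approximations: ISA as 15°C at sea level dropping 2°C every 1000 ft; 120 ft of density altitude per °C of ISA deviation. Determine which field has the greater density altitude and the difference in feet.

Field Y by 6220 ft

Field X: ISA temp = 12°C, deviation +5°C, DA = 1500 + 120 × 5 = 2100 ft.
Field Y: ISA temp = 1°C, deviation +11°C, DA = 7000 + 120 × 11 = 8320 ft.
Field Y is higher by 8320 − 2100 = 6220 ft.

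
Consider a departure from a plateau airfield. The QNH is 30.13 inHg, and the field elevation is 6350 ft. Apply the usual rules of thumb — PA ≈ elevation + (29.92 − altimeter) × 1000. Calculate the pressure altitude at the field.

6140 ft

Pressure correction = (29.92 − 30.13) × 1000 = -210 ft.
Pressure altitude = 6350 + (-210) = 6140 ft.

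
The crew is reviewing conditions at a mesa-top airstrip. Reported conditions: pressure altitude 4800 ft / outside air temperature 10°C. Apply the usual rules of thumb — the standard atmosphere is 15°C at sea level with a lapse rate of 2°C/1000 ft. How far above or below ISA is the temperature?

ISA temperature at 4800 ft = 15 − 2 × (4800/1000) = 5.4°C.
Deviation = OAT − ISA = 10 − 5.4 = +4.6°C.

ISA+4.6°C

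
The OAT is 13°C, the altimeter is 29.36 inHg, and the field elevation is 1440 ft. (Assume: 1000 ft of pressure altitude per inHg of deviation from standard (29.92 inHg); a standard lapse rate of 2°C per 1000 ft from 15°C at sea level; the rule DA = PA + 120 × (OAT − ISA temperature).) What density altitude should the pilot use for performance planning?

2240 ft

Pressure altitude = 1440 + (29.92 − 29.36) × 1000 = 1440 + (+560) = 2000 ft.
ISA temperature at 2000 ft = 15 − 2 × (2000/1000) = 11°C.
ISA deviation = 13 − 11 = +2°C.
Density altitude = 2000 + 120 × (2) = 2240 ft.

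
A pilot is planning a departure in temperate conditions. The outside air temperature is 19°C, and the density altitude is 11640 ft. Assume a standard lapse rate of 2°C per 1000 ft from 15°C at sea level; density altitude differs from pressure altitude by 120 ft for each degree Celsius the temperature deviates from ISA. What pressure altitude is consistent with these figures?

DA = PA + 120 × (OAT − (15 − 2·PA/1000)) = PA + 120·OAT − 1800 + 0.24·PA = 1.24·PA + 120·OAT − 1800.
So 1.24·PA = 11640 − 120 × 19 + 1800 = 11160.
PA = 11160 / 1.24 = 9000 ft.

9000 ft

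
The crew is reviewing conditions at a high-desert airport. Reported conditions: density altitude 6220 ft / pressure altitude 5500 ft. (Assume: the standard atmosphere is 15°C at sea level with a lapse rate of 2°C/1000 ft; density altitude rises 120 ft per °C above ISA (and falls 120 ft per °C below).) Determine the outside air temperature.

10°C

Density altitude − pressure altitude = 6220 − 5500 = +720 ft.
At 120 ft/°C that is an ISA deviation of 720/120 = +6°C.
ISA temperature at 5500 ft = 15 − 2 × (5500/1000) = 4°C.
OAT = ISA + deviation = 4 + (+6) = 10°C.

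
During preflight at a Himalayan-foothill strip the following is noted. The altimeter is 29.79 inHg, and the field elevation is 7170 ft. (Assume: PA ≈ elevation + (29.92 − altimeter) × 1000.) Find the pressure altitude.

Pressure correction = (29.92 − 29.79) × 1000 = +130 ft.
Pressure altitude = 7170 + (+130) = 7300 ft.

7300 ft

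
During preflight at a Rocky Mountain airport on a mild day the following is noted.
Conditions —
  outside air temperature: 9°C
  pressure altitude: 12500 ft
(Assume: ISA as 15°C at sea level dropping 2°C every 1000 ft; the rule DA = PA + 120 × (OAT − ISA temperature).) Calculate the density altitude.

ISA temperature at 12500 ft = 15 − 2 × (12500/1000) = -10°C.
ISA deviation = 9 − (-10) = +19°C.
Density altitude = 12500 + 120 × (19) = 12500 + (+2280) = 14780 ft.

14780 ft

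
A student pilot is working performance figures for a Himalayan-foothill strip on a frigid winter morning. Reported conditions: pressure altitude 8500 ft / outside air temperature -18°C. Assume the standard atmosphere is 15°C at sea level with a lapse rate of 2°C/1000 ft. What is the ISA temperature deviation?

ISA-16°C

ISA temperature at 8500 ft = 15 − 2 × (8500/1000) = -2°C.
Deviation = OAT − ISA = -18 − (-2) = -16°C.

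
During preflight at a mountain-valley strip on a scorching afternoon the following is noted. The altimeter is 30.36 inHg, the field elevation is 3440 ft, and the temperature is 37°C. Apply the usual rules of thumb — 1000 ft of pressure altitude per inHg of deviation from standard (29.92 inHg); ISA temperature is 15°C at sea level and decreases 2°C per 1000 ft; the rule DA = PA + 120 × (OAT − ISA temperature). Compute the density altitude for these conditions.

6360 ft

Pressure altitude = 3440 + (29.92 − 30.36) × 1000 = 3440 + (-440) = 3000 ft.
ISA temperature at 3000 ft = 15 − 2 × (3000/1000) = 9°C.
ISA deviation = 37 − 9 = +28°C.
Density altitude = 3000 + 120 × (28) = 6360 ft.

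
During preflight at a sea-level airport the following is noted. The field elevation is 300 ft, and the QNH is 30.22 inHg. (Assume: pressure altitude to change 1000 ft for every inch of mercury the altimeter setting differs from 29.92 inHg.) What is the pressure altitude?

Pressure correction = (29.92 − 30.22) × 1000 = -300 ft.
Pressure altitude = 300 + (-300) = 0 ft.

0 ft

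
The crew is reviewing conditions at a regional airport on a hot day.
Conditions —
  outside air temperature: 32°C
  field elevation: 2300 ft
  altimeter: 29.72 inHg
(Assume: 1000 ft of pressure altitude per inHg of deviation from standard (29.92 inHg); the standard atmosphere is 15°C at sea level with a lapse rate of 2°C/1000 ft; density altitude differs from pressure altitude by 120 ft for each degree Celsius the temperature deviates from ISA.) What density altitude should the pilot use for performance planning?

5140 ft

Pressure altitude = 2300 + (29.92 − 29.72) × 1000 = 2300 + (+200) = 2500 ft.
ISA temperature at 2500 ft = 15 − 2 × (2500/1000) = 10°C.
ISA deviation = 32 − 10 = +22°C.
Density altitude = 2500 + 120 × (22) = 5140 ft.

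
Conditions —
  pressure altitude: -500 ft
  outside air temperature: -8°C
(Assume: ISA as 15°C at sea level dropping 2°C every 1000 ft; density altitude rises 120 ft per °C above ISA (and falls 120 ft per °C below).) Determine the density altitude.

ISA temperature at -500 ft = 15 − 2 × (-500/1000) = 16°C.
ISA deviation = -8 − 16 = -24°C.
Density altitude = -500 + 120 × (-24) = -500 + (-2880) = -3380 ft.

-3380 ft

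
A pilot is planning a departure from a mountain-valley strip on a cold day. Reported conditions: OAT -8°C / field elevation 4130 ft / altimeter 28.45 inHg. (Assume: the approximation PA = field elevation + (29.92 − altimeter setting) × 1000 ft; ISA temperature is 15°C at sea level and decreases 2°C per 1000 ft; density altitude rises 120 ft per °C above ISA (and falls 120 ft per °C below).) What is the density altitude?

Pressure altitude = 4130 + (29.92 − 28.45) × 1000 = 4130 + (+1470) = 5600 ft.
ISA temperature at 5600 ft = 15 − 2 × (5600/1000) = 3.8°C.
ISA deviation = -8 − 3.8 = -11.8°C.
Density altitude = 5600 + 120 × (-11.8) = 4184 ft.

4184 ft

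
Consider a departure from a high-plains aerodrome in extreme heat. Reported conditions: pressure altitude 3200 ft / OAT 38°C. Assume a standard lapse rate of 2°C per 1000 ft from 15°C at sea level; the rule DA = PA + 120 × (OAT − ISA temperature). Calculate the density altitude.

ISA temperature at 3200 ft = 15 − 2 × (3200/1000) = 8.6°C.
ISA deviation = 38 − 8.6 = +29.4°C.
Density altitude = 3200 + 120 × (29.4) = 3200 + (+3528) = 6728 ft.

6728 ft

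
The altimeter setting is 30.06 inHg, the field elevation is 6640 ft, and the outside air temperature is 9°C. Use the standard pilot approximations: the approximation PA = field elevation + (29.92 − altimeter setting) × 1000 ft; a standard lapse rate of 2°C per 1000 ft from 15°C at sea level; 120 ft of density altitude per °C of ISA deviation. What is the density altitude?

7340 ft

Pressure altitude = 6640 + (29.92 − 30.06) × 1000 = 6640 + (-140) = 6500 ft.
ISA temperature at 6500 ft = 15 − 2 × (6500/1000) = 2°C.
ISA deviation = 9 − 2 = +7°C.
Density altitude = 6500 + 120 × (7) = 7340 ft.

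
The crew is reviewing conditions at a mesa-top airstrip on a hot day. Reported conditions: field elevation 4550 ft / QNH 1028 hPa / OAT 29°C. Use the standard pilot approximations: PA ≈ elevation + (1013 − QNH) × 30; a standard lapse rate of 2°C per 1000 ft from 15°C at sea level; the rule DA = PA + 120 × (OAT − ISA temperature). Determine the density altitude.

6764 ft

Pressure altitude = 4550 + (1013 − 1028) × 30 = 4550 + (-450) = 4100 ft.
ISA temperature at 4100 ft = 15 − 2 × (4100/1000) = 6.8°C.
ISA deviation = 29 − 6.8 = +22.2°C.
Density altitude = 4100 + 120 × (22.2) = 6764 ft.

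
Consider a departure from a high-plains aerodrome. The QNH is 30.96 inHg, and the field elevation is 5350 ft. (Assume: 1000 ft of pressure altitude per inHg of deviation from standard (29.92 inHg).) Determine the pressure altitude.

Pressure correction = (29.92 − 30.96) × 1000 = -1040 ft.
Pressure altitude = 5350 + (-1040) = 4310 ft.

4310 ft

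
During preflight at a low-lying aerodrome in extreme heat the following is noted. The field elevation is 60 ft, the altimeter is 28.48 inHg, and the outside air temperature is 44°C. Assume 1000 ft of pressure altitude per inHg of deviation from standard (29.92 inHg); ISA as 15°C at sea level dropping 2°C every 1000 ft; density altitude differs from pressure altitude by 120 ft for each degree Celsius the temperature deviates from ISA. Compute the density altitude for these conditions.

Pressure altitude = 60 + (29.92 − 28.48) × 1000 = 60 + (+1440) = 1500 ft.
ISA temperature at 1500 ft = 15 − 2 × (1500/1000) = 12°C.
ISA deviation = 44 − 12 = +32°C.
Density altitude = 1500 + 120 × (32) = 5340 ft.

5340 ft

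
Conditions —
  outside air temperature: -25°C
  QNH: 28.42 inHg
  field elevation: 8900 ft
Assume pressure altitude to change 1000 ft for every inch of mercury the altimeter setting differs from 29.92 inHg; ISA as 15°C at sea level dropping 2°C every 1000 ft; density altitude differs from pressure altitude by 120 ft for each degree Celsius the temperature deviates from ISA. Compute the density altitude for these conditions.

8096 ft

Pressure altitude = 8900 + (29.92 − 28.42) × 1000 = 8900 + (+1500) = 10400 ft.
ISA temperature at 10400 ft = 15 − 2 × (10400/1000) = -5.8°C.
ISA deviation = -25 − (-5.8) = -19.2°C.
Density altitude = 10400 + 120 × (-19.2) = 8096 ft.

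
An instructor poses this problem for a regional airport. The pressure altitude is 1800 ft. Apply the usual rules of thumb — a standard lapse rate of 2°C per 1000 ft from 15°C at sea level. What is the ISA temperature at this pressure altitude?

11.4°C

ISA temperature = 15 − 2 × (1800/1000) = 15 − 3.6 = 11.4°C.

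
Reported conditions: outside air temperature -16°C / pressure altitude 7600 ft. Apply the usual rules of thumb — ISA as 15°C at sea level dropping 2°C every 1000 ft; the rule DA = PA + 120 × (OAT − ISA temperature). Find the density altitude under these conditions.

ISA temperature at 7600 ft = 15 − 2 × (7600/1000) = -0.2°C.
ISA deviation = -16 − (-0.2) = -15.8°C.
Density altitude = 7600 + 120 × (-15.8) = 7600 + (-1896) = 5704 ft.

5704 ft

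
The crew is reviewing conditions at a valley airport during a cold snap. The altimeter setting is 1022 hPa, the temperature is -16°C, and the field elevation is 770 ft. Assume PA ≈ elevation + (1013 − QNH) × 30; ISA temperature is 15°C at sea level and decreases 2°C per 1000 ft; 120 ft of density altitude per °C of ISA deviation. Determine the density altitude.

-3100 ft

Pressure altitude = 770 + (1013 − 1022) × 30 = 770 + (-270) = 500 ft.
ISA temperature at 500 ft = 15 − 2 × (500/1000) = 14°C.
ISA deviation = -16 − 14 = -30°C.
Density altitude = 500 + 120 × (-30) = -3100 ft.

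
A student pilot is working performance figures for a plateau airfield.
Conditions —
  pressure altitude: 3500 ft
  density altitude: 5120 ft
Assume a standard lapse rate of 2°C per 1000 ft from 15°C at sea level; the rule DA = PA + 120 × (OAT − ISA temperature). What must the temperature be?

21.5°C

Density altitude − pressure altitude = 5120 − 3500 = +1620 ft.
At 120 ft/°C that is an ISA deviation of 1620/120 = +13.5°C.
ISA temperature at 3500 ft = 15 − 2 × (3500/1000) = 8°C.
OAT = ISA + deviation = 8 + (+13.5) = 21.5°C.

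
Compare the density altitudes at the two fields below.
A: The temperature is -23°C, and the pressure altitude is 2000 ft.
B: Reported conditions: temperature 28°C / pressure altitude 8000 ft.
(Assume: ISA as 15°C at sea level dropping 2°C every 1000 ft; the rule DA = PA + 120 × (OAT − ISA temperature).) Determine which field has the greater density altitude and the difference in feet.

A: ISA temp = 11°C, deviation -34°C, DA = 2000 + 120 × (-34) = -2080 ft.
B: ISA temp = -1°C, deviation +29°C, DA = 8000 + 120 × 29 = 11480 ft.
B is higher by 11480 − (-2080) = 13560 ft.

B by 13560 ft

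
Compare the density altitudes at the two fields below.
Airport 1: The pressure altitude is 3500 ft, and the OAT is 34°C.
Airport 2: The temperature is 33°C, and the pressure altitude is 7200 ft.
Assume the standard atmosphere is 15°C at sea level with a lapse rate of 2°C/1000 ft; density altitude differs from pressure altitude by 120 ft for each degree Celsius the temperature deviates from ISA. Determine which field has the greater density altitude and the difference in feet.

Airport 1: ISA temp = 8°C, deviation +26°C, DA = 3500 + 120 × 26 = 6620 ft.
Airport 2: ISA temp = 0.6°C, deviation +32.4°C, DA = 7200 + 120 × 32.4 = 11088 ft.
Airport 2 is higher by 11088 − 6620 = 4468 ft.

Airport 2 by 4468 ft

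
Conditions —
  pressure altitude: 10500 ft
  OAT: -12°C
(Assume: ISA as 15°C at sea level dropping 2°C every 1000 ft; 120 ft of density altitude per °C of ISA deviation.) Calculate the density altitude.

9780 ft

ISA temperature at 10500 ft = 15 − 2 × (10500/1000) = -6°C.
ISA deviation = -12 − (-6) = -6°C.
Density altitude = 10500 + 120 × (-6) = 10500 + (-720) = 9780 ft.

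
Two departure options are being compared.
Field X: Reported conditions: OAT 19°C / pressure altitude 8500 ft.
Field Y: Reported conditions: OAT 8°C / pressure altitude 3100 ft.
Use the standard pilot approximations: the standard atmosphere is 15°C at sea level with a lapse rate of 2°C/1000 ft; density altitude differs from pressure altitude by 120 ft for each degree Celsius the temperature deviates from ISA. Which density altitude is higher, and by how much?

Field X by 8016 ft

Field X: ISA temp = -2°C, deviation +21°C, DA = 8500 + 120 × 21 = 11020 ft.
Field Y: ISA temp = 8.8°C, deviation -0.8°C, DA = 3100 + 120 × (-0.8) = 3004 ft.
Field X is higher by 11020 − 3004 = 8016 ft.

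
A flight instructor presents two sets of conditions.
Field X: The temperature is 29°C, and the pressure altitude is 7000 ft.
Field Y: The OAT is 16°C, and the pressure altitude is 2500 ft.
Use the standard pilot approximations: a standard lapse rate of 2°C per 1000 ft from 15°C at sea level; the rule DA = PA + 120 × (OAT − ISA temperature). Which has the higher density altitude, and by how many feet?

Field X by 7140 ft

Field X: ISA temp = 1°C, deviation +28°C, DA = 7000 + 120 × 28 = 10360 ft.
Field Y: ISA temp = 10°C, deviation +6°C, DA = 2500 + 120 × 6 = 3220 ft.
Field X is higher by 10360 − 3220 = 7140 ft.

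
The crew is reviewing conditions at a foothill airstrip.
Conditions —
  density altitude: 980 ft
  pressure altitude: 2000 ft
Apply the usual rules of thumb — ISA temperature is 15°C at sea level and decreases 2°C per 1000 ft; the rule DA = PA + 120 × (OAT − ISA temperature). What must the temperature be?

Density altitude − pressure altitude = 980 − 2000 = -1020 ft.
At 120 ft/°C that is an ISA deviation of -1020/120 = -8.5°C.
ISA temperature at 2000 ft = 15 − 2 × (2000/1000) = 11°C.
OAT = ISA + deviation = 11 + (-8.5) = 2.5°C.

2.5°C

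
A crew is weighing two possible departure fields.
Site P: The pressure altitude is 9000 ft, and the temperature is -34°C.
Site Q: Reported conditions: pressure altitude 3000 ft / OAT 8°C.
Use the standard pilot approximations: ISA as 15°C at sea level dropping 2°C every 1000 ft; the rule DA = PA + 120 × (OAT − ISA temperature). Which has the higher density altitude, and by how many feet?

Site P by 2400 ft

Site P: ISA temp = -3°C, deviation -31°C, DA = 9000 + 120 × (-31) = 5280 ft.
Site Q: ISA temp = 9°C, deviation -1°C, DA = 3000 + 120 × (-1) = 2880 ft.
Site P is higher by 5280 − 2880 = 2400 ft.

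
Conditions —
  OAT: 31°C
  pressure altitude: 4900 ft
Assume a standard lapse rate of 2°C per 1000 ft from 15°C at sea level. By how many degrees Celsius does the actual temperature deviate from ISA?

ISA+25.8°C

ISA temperature at 4900 ft = 15 − 2 × (4900/1000) = 5.2°C.
Deviation = OAT − ISA = 31 − 5.2 = +25.8°C.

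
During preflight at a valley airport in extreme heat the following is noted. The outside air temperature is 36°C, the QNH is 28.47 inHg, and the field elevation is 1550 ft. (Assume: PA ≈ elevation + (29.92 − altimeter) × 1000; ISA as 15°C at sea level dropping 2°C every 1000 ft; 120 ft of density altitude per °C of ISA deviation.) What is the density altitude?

6240 ft

Pressure altitude = 1550 + (29.92 − 28.47) × 1000 = 1550 + (+1450) = 3000 ft.
ISA temperature at 3000 ft = 15 − 2 × (3000/1000) = 9°C.
ISA deviation = 36 − 9 = +27°C.
Density altitude = 3000 + 120 × (27) = 6240 ft.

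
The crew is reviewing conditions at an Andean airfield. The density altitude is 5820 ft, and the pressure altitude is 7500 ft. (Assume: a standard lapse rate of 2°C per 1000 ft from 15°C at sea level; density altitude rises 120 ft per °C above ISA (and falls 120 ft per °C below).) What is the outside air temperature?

-14°C

Density altitude − pressure altitude = 5820 − 7500 = -1680 ft.
At 120 ft/°C that is an ISA deviation of -1680/120 = -14°C.
ISA temperature at 7500 ft = 15 − 2 × (7500/1000) = 0°C.
OAT = ISA + deviation = 0 + (-14) = -14°C.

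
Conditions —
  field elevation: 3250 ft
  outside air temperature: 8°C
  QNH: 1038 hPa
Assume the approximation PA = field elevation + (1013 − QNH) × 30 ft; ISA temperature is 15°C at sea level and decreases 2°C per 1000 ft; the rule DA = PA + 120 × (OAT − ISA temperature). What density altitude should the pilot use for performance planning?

2260 ft

Pressure altitude = 3250 + (1013 − 1038) × 30 = 3250 + (-750) = 2500 ft.
ISA temperature at 2500 ft = 15 − 2 × (2500/1000) = 10°C.
ISA deviation = 8 − 10 = -2°C.
Density altitude = 2500 + 120 × (-2) = 2260 ft.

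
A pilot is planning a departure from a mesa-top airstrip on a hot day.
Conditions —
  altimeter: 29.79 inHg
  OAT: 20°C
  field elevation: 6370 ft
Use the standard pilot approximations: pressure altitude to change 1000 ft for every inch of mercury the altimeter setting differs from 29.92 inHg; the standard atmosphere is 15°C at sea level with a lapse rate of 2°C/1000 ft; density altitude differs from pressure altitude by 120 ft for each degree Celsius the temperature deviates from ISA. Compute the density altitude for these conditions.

Pressure altitude = 6370 + (29.92 − 29.79) × 1000 = 6370 + (+130) = 6500 ft.
ISA temperature at 6500 ft = 15 − 2 × (6500/1000) = 2°C.
ISA deviation = 20 − 2 = +18°C.
Density altitude = 6500 + 120 × (18) = 8660 ft.

8660 ft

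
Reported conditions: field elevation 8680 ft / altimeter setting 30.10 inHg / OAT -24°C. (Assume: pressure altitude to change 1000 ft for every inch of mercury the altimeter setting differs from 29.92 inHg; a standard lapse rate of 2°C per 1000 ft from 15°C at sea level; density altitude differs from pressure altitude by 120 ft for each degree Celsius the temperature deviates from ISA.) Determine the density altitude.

5860 ft

Pressure altitude = 8680 + (29.92 − 30.10) × 1000 = 8680 + (-180) = 8500 ft.
ISA temperature at 8500 ft = 15 − 2 × (8500/1000) = -2°C.
ISA deviation = -24 − (-2) = -22°C.
Density altitude = 8500 + 120 × (-22) = 5860 ft.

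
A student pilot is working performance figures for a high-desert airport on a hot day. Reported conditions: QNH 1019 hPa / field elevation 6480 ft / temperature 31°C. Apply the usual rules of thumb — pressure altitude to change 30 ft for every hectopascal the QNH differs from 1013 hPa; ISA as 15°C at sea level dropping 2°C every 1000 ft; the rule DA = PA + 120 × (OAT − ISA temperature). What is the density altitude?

Pressure altitude = 6480 + (1013 − 1019) × 30 = 6480 + (-180) = 6300 ft.
ISA temperature at 6300 ft = 15 − 2 × (6300/1000) = 2.4°C.
ISA deviation = 31 − 2.4 = +28.6°C.
Density altitude = 6300 + 120 × (28.6) = 9732 ft.

9732 ft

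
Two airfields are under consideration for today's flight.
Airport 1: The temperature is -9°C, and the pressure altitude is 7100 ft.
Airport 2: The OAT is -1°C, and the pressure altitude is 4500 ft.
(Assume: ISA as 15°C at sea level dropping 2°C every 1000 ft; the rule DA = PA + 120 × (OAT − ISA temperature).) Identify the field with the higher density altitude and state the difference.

Airport 1: ISA temp = 0.8°C, deviation -9.8°C, DA = 7100 + 120 × (-9.8) = 5924 ft.
Airport 2: ISA temp = 6°C, deviation -7°C, DA = 4500 + 120 × (-7) = 3660 ft.
Airport 1 is higher by 5924 − 3660 = 2264 ft.

Airport 1 by 2264 ft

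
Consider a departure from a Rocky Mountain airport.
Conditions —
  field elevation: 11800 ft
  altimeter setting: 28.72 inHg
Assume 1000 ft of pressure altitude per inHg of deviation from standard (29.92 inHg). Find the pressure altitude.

13000 ft

Pressure correction = (29.92 − 28.72) × 1000 = +1200 ft.
Pressure altitude = 11800 + (+1200) = 13000 ft.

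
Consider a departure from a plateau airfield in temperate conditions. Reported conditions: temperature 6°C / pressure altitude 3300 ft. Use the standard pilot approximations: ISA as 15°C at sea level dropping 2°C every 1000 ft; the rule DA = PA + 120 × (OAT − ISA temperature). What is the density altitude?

3012 ft

ISA temperature at 3300 ft = 15 − 2 × (3300/1000) = 8.4°C.
ISA deviation = 6 − 8.4 = -2.4°C.
Density altitude = 3300 + 120 × (-2.4) = 3300 + (-288) = 3012 ft.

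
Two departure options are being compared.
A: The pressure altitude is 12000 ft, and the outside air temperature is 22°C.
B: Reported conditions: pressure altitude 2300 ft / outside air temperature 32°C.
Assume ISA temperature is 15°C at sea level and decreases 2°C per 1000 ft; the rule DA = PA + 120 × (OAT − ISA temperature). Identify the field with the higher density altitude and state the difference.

A by 10828 ft

A: ISA temp = -9°C, deviation +31°C, DA = 12000 + 120 × 31 = 15720 ft.
B: ISA temp = 10.4°C, deviation +21.6°C, DA = 2300 + 120 × 21.6 = 4892 ft.
A is higher by 15720 − 4892 = 10828 ft.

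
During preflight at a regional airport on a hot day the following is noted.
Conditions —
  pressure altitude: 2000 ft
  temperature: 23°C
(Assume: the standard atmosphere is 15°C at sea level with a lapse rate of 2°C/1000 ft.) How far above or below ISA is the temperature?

ISA temperature at 2000 ft = 15 − 2 × (2000/1000) = 11°C.
Deviation = OAT − ISA = 23 − 11 = +12°C.

ISA+12°C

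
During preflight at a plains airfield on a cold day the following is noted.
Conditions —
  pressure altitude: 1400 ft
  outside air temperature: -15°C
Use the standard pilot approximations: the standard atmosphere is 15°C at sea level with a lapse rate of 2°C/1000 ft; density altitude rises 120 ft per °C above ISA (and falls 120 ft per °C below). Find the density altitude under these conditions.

ISA temperature at 1400 ft = 15 − 2 × (1400/1000) = 12.2°C.
ISA deviation = -15 − 12.2 = -27.2°C.
Density altitude = 1400 + 120 × (-27.2) = 1400 + (-3264) = -1864 ft.

-1864 ft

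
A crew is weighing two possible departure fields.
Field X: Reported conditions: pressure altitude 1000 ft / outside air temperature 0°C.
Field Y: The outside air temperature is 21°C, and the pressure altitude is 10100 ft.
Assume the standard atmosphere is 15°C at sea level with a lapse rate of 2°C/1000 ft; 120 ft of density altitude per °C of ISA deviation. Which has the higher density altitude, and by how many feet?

Field Y by 13804 ft

Field X: ISA temp = 13°C, deviation -13°C, DA = 1000 + 120 × (-13) = -560 ft.
Field Y: ISA temp = -5.2°C, deviation +26.2°C, DA = 10100 + 120 × 26.2 = 13244 ft.
Field Y is higher by 13244 − (-560) = 13804 ft.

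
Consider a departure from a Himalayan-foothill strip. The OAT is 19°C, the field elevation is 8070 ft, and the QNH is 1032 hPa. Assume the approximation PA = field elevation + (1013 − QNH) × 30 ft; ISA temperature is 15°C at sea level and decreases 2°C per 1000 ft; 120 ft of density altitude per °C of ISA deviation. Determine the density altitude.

Pressure altitude = 8070 + (1013 − 1032) × 30 = 8070 + (-570) = 7500 ft.
ISA temperature at 7500 ft = 15 − 2 × (7500/1000) = 0°C.
ISA deviation = 19 − 0 = +19°C.
Density altitude = 7500 + 120 × (19) = 9780 ft.

9780 ft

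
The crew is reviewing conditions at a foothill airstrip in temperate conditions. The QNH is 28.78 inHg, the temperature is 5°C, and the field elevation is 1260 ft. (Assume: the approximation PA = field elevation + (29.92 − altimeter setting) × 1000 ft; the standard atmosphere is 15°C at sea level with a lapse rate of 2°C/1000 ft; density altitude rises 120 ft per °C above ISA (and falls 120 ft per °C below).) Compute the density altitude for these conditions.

Pressure altitude = 1260 + (29.92 − 28.78) × 1000 = 1260 + (+1140) = 2400 ft.
ISA temperature at 2400 ft = 15 − 2 × (2400/1000) = 10.2°C.
ISA deviation = 5 − 10.2 = -5.2°C.
Density altitude = 2400 + 120 × (-5.2) = 1776 ft.

1776 ft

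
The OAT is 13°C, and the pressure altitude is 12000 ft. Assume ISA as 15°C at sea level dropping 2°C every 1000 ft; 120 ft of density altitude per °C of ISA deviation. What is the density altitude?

ISA temperature at 12000 ft = 15 − 2 × (12000/1000) = -9°C.
ISA deviation = 13 − (-9) = +22°C.
Density altitude = 12000 + 120 × (22) = 12000 + (+2640) = 14640 ft.

14640 ft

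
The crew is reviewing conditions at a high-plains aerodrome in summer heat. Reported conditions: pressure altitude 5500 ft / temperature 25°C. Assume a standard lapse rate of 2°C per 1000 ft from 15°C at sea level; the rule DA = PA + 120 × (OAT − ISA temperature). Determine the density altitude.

8020 ft

ISA temperature at 5500 ft = 15 − 2 × (5500/1000) = 4°C.
ISA deviation = 25 − 4 = +21°C.
Density altitude = 5500 + 120 × (21) = 5500 + (+2520) = 8020 ft.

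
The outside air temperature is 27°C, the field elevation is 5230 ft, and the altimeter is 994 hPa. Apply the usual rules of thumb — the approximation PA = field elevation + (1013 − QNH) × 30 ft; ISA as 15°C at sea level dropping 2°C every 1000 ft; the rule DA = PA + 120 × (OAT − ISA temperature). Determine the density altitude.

8632 ft

Pressure altitude = 5230 + (1013 − 994) × 30 = 5230 + (+570) = 5800 ft.
ISA temperature at 5800 ft = 15 − 2 × (5800/1000) = 3.4°C.
ISA deviation = 27 − 3.4 = +23.6°C.
Density altitude = 5800 + 120 × (23.6) = 8632 ft.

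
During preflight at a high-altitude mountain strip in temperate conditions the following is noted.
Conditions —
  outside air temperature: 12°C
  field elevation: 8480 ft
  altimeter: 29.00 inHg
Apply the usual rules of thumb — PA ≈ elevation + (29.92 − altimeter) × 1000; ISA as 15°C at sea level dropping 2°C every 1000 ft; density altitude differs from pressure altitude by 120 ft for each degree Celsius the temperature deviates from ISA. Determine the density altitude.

11296 ft

Pressure altitude = 8480 + (29.92 − 29.00) × 1000 = 8480 + (+920) = 9400 ft.
ISA temperature at 9400 ft = 15 − 2 × (9400/1000) = -3.8°C.
ISA deviation = 12 − (-3.8) = +15.8°C.
Density altitude = 9400 + 120 × (15.8) = 11296 ft.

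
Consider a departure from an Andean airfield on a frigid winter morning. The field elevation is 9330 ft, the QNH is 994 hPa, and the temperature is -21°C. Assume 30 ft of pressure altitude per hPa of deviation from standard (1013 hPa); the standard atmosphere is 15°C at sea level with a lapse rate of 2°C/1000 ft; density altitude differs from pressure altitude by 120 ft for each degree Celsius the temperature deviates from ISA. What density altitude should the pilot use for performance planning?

7956 ft

Pressure altitude = 9330 + (1013 − 994) × 30 = 9330 + (+570) = 9900 ft.
ISA temperature at 9900 ft = 15 − 2 × (9900/1000) = -4.8°C.
ISA deviation = -21 − (-4.8) = -16.2°C.
Density altitude = 9900 + 120 × (-16.2) = 7956 ft.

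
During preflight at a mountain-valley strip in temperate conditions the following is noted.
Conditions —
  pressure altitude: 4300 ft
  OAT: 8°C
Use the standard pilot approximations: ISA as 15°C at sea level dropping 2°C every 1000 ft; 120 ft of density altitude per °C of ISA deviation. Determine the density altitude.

ISA temperature at 4300 ft = 15 − 2 × (4300/1000) = 6.4°C.
ISA deviation = 8 − 6.4 = +1.6°C.
Density altitude = 4300 + 120 × (1.6) = 4300 + (+192) = 4492 ft.

4492 ft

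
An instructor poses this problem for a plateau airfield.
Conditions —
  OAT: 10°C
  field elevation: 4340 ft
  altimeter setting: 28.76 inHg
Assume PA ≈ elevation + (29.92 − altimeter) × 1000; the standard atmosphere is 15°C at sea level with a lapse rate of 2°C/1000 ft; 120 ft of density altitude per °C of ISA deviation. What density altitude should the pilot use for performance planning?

Pressure altitude = 4340 + (29.92 − 28.76) × 1000 = 4340 + (+1160) = 5500 ft.
ISA temperature at 5500 ft = 15 − 2 × (5500/1000) = 4°C.
ISA deviation = 10 − 4 = +6°C.
Density altitude = 5500 + 120 × (6) = 6220 ft.

6220 ft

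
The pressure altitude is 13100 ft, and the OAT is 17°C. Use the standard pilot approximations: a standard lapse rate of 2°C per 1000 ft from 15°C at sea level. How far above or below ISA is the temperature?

ISA+28.2°C

ISA temperature at 13100 ft = 15 − 2 × (13100/1000) = -11.2°C.
Deviation = OAT − ISA = 17 − (-11.2) = +28.2°C.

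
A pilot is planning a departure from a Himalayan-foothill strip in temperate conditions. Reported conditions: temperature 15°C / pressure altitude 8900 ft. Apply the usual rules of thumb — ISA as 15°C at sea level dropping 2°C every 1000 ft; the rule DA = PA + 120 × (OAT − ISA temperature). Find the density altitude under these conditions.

11036 ft

ISA temperature at 8900 ft = 15 − 2 × (8900/1000) = -2.8°C.
ISA deviation = 15 − (-2.8) = +17.8°C.
Density altitude = 8900 + 120 × (17.8) = 8900 + (+2136) = 11036 ft.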